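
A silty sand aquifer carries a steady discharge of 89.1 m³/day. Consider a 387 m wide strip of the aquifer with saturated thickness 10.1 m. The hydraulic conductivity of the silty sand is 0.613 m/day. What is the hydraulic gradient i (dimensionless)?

Cross-sectional area A = 387 × 10.1 = 3909 m².
From Q = K·A·i, i = Q / (K·A) = 89.1 / (0.6130 × 3909) = 0.03719.

0.0372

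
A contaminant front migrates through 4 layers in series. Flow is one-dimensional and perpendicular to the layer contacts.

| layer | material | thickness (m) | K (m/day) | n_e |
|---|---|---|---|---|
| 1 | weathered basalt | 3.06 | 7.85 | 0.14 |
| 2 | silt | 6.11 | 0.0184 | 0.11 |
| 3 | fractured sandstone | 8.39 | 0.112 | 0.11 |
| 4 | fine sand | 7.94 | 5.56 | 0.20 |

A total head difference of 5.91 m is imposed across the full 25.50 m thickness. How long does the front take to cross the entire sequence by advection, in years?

0.684

With flow normal to the layers, continuity requires the same specific discharge q through every layer.
Σ(b_i/K_i) = 3.06/7.85 + 6.11/0.0184 + 8.39/0.112 + 7.94/5.56 = 408.8 d.
q = Δh / Σ(b_i/K_i) = 5.91 / 408.8 = 0.01446 m/day.
In each layer the seepage velocity is v_i = q/n_i, so the layer transit time is t_i = b_i·n_i / q:
  layer 1 (weathered basalt): t_1 = 3.06 × 0.14 / 0.01446 = 29.63 d
  layer 2 (silt): t_2 = 6.11 × 0.11 / 0.01446 = 46.49 d
  layer 3 (fractured sandstone): t_3 = 8.39 × 0.11 / 0.01446 = 63.84 d
  layer 4 (fine sand): t_4 = 7.94 × 0.20 / 0.01446 = 109.8 d
Total t = Σ t_i = 249.8 days = 0.6839 years.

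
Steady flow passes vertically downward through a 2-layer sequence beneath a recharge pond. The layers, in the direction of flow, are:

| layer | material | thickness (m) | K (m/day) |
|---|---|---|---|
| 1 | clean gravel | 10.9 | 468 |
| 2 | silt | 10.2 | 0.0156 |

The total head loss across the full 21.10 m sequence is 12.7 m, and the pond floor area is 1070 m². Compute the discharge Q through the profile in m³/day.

20.8

Flow is perpendicular to layering, so the layers act in series and the equivalent K is the thickness-weighted harmonic mean.
Total thickness L = 10.9 + 10.2 = 21.10 m.
Σ(b_i/K_i) = 10.9/468 + 10.2/0.0156 = 653.9 d.
K_eq = L / Σ(b_i/K_i) = 21.10 / 653.9 = 0.03227 m/day.
Q = K_eq · A · (Δh/L) = 0.03227 × 1070 × (12.7/21.10) = 20.78 m³/day.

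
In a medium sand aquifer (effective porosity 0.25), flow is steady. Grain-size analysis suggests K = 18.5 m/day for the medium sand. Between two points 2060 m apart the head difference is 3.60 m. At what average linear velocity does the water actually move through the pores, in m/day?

0.129

Hydraulic gradient i = Δh / L = 3.60 / 2060 = 0.001748.
Darcy flux q = K · i = 18.50 × 0.001748 = 0.03233 m/day.
Seepage velocity v = q / n_e = 0.03233 / 0.25 = 0.1293 m/day.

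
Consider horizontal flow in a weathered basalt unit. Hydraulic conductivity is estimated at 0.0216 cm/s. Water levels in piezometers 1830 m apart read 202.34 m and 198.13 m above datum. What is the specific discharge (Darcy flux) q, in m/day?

0.0429

Convert K: 0.0216 cm/s × 864 = 18.66 m/day.
Hydraulic gradient i = (202.34 − 198.13) / 1830 = 4.21 / 1830 = 0.002301.
Specific discharge q = K · i = 18.66 × 0.002301 = 0.04293 m/day.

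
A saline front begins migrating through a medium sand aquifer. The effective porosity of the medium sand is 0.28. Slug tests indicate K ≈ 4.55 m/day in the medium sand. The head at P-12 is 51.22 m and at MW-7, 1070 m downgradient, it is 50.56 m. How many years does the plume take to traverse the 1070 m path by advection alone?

Hydraulic gradient i = (51.22 − 50.56) / 1070 = 0.66 / 1070 = 0.0006168.
Darcy flux q = K · i = 4.550 × 0.0006168 = 0.002807 m/day.
Seepage velocity v = q / n_e = 0.002807 / 0.28 = 0.01002 m/day.
Travel time t = L / v = 1070 / 0.01002 = 1.068e+05 days = 292.3 years.

292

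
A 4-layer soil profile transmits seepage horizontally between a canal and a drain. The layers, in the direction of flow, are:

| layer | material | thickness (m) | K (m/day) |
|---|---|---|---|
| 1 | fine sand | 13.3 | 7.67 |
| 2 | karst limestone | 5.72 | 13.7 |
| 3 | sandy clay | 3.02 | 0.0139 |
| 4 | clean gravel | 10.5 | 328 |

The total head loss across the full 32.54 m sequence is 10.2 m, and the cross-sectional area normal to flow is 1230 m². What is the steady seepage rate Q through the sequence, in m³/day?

Flow is perpendicular to layering, so the layers act in series and the equivalent K is the thickness-weighted harmonic mean.
Total thickness L = 13.3 + 5.72 + 3.02 + 10.5 = 32.54 m.
Σ(b_i/K_i) = 13.3/7.67 + 5.72/13.7 + 3.02/0.0139 + 10.5/328 = 219.4 d.
K_eq = L / Σ(b_i/K_i) = 32.54 / 219.4 = 0.1483 m/day.
Q = K_eq · A · (Δh/L) = 0.1483 × 1230 × (10.2/32.54) = 57.17 m³/day.

57.2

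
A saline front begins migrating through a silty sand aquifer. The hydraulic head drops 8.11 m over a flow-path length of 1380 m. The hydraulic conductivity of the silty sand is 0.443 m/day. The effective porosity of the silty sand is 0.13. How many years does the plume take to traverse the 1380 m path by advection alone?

Hydraulic gradient i = Δh / L = 8.11 / 1380 = 0.005877.
Darcy flux q = K · i = 0.4430 × 0.005877 = 0.002603 m/day.
Seepage velocity v = q / n_e = 0.002603 / 0.13 = 0.02003 m/day.
Travel time t = L / v = 1380 / 0.02003 = 68909 days = 188.7 years.

189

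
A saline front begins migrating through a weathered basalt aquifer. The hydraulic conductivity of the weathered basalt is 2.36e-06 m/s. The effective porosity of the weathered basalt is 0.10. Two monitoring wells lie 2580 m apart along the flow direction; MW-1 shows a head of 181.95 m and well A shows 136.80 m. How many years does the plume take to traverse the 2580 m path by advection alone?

198

Convert K: 2.36e-06 m/s × 86400 = 0.2039 m/day.
Hydraulic gradient i = (181.95 − 136.80) / 2580 = 45.15 / 2580 = 0.01750.
Darcy flux q = K · i = 0.2039 × 0.01750 = 0.003568 m/day.
Seepage velocity v = q / n_e = 0.003568 / 0.10 = 0.03568 m/day.
Travel time t = L / v = 2580 / 0.03568 = 72303 days = 198.0 years.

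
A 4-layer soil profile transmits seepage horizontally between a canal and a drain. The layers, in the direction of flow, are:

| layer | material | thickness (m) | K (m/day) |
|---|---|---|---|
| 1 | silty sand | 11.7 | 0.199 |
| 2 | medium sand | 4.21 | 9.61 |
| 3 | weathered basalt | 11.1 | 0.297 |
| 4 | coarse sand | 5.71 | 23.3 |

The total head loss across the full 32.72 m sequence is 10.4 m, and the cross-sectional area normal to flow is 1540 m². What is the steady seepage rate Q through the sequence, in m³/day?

165

Flow is perpendicular to layering, so the layers act in series and the equivalent K is the thickness-weighted harmonic mean.
Total thickness L = 11.7 + 4.21 + 11.1 + 5.71 = 32.72 m.
Σ(b_i/K_i) = 11.7/0.199 + 4.21/9.61 + 11.1/0.297 + 5.71/23.3 = 96.85 d.
K_eq = L / Σ(b_i/K_i) = 32.72 / 96.85 = 0.3378 m/day.
Q = K_eq · A · (Δh/L) = 0.3378 × 1540 × (10.4/32.72) = 165.4 m³/day.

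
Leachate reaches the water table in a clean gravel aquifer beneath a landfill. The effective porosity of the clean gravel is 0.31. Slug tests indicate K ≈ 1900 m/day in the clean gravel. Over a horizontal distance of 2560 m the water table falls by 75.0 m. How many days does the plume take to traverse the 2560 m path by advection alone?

Hydraulic gradient i = Δh / L = 75.0 / 2560 = 0.02930.
Darcy flux q = K · i = 1900 × 0.02930 = 55.66 m/day.
Seepage velocity v = q / n_e = 55.66 / 0.31 = 179.6 m/day.
Travel time t = L / v = 2560 / 179.6 = 14.26 days.

14.3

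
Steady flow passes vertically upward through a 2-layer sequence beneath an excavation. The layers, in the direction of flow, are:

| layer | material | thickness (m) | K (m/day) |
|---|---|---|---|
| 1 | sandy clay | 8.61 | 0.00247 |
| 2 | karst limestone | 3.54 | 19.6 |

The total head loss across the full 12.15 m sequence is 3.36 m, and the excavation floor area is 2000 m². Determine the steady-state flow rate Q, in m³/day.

1.93

Flow is perpendicular to layering, so the layers act in series and the equivalent K is the thickness-weighted harmonic mean.
Total thickness L = 8.61 + 3.54 = 12.15 m.
Σ(b_i/K_i) = 8.61/0.00247 + 3.54/19.6 = 3486 d.
K_eq = L / Σ(b_i/K_i) = 12.15 / 3486 = 0.003485 m/day.
Q = K_eq · A · (Δh/L) = 0.003485 × 2000 × (3.36/12.15) = 1.928 m³/day.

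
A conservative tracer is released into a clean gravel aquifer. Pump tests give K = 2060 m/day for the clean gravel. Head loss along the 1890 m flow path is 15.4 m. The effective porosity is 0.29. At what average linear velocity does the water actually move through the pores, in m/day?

Hydraulic gradient i = Δh / L = 15.4 / 1890 = 0.008148.
Darcy flux q = K · i = 2060 × 0.008148 = 16.79 m/day.
Seepage velocity v = q / n_e = 16.79 / 0.29 = 57.88 m/day.

57.9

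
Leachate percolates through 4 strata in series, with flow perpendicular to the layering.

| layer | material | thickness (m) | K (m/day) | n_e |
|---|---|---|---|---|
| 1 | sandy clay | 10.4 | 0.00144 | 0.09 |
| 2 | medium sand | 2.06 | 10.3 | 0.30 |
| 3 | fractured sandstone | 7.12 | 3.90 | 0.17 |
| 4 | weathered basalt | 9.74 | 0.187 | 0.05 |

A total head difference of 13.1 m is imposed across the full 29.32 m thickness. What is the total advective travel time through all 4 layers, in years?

4.94

With flow normal to the layers, continuity requires the same specific discharge q through every layer.
Σ(b_i/K_i) = 10.4/0.00144 + 2.06/10.3 + 7.12/3.90 + 9.74/0.187 = 7276 d.
q = Δh / Σ(b_i/K_i) = 13.1 / 7276 = 0.001800 m/day.
In each layer the seepage velocity is v_i = q/n_i, so the layer transit time is t_i = b_i·n_i / q:
  layer 1 (sandy clay): t_1 = 10.4 × 0.09 / 0.001800 = 519.9 d
  layer 2 (medium sand): t_2 = 2.06 × 0.30 / 0.001800 = 343.3 d
  layer 3 (fractured sandstone): t_3 = 7.12 × 0.17 / 0.001800 = 672.3 d
  layer 4 (weathered basalt): t_4 = 9.74 × 0.05 / 0.001800 = 270.5 d
Total t = Σ t_i = 1806 days = 4.944 years.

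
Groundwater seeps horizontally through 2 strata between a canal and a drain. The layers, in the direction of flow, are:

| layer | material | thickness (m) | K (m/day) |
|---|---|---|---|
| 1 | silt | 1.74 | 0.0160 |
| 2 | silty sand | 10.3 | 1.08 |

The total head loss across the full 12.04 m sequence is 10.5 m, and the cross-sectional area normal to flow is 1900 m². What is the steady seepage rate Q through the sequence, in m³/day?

169

Flow is perpendicular to layering, so the layers act in series and the equivalent K is the thickness-weighted harmonic mean.
Total thickness L = 1.74 + 10.3 = 12.04 m.
Σ(b_i/K_i) = 1.74/0.0160 + 10.3/1.08 = 118.3 d.
K_eq = L / Σ(b_i/K_i) = 12.04 / 118.3 = 0.1018 m/day.
Q = K_eq · A · (Δh/L) = 0.1018 × 1900 × (10.5/12.04) = 168.7 m³/day.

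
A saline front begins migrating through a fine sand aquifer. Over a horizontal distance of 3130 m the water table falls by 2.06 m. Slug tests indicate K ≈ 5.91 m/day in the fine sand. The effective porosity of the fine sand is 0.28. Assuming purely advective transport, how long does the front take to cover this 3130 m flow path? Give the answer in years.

Hydraulic gradient i = Δh / L = 2.06 / 3130 = 0.0006581.
Darcy flux q = K · i = 5.910 × 0.0006581 = 0.003890 m/day.
Seepage velocity v = q / n_e = 0.003890 / 0.28 = 0.01389 m/day.
Travel time t = L / v = 3130 / 0.01389 = 2.253e+05 days = 616.9 years.

617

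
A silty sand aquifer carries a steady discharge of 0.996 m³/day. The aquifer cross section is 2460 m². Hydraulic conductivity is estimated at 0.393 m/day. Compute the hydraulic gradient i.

0.00103

From Q = K·A·i, i = Q / (K·A) = 0.996 / (0.3930 × 2460) = 0.001030.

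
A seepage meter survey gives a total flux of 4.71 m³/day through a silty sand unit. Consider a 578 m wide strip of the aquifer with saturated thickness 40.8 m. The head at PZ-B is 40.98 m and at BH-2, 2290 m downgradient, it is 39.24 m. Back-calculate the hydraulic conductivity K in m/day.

0.263

Cross-sectional area A = 578 × 40.8 = 23582 m².
Hydraulic gradient i = (40.98 − 39.24) / 2290 = 1.74 / 2290 = 0.0007598.
From Q = K·A·i, K = Q / (A·i) = 4.71 / (23582 × 0.0007598) = 0.2629 m/day.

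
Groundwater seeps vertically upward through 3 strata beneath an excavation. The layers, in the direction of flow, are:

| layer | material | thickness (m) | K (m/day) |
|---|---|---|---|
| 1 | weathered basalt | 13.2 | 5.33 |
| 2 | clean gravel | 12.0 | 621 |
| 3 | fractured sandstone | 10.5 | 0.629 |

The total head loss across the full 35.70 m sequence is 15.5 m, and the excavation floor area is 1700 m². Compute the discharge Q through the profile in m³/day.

Flow is perpendicular to layering, so the layers act in series and the equivalent K is the thickness-weighted harmonic mean.
Total thickness L = 13.2 + 12.0 + 10.5 = 35.70 m.
Σ(b_i/K_i) = 13.2/5.33 + 12.0/621 + 10.5/0.629 = 19.19 d.
K_eq = L / Σ(b_i/K_i) = 35.70 / 19.19 = 1.860 m/day.
Q = K_eq · A · (Δh/L) = 1.860 × 1700 × (15.5/35.70) = 1373 m³/day.

1370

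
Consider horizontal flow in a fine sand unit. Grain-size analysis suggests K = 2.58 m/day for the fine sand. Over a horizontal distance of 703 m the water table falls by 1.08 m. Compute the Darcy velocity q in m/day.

Hydraulic gradient i = Δh / L = 1.08 / 703 = 0.001536.
Specific discharge q = K · i = 2.580 × 0.001536 = 0.003964 m/day.

0.00396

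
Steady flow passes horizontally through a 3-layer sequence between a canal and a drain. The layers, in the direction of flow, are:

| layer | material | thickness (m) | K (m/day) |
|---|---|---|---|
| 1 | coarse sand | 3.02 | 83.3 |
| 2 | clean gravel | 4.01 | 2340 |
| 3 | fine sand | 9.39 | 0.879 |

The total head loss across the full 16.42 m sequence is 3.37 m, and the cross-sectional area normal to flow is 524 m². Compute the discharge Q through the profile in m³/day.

Flow is perpendicular to layering, so the layers act in series and the equivalent K is the thickness-weighted harmonic mean.
Total thickness L = 3.02 + 4.01 + 9.39 = 16.42 m.
Σ(b_i/K_i) = 3.02/83.3 + 4.01/2340 + 9.39/0.879 = 10.72 d.
K_eq = L / Σ(b_i/K_i) = 16.42 / 10.72 = 1.532 m/day.
Q = K_eq · A · (Δh/L) = 1.532 × 524 × (3.37/16.42) = 164.7 m³/day.

165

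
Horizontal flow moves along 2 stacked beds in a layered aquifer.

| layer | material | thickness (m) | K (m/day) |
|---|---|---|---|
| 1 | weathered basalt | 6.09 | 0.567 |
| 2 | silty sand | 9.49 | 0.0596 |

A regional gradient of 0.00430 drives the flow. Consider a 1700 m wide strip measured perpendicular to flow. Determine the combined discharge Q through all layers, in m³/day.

29.4

Flow is parallel to layering, so each bed carries its own Darcy discharge and the transmissivities add.
Σ(K_i·b_i) = 0.567×6.09 + 0.0596×9.49 = 4.019 m²/day.
Hydraulic gradient i = 0.00430.
Q = Σ(K_i·b_i) · W · i = 4.019 × 1700 × 0.004300 = 29.38 m³/day.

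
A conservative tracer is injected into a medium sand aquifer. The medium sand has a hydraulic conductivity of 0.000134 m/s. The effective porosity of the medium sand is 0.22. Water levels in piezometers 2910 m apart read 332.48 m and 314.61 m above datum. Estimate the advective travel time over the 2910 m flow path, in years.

24.7

Convert K: 0.000134 m/s × 86400 = 11.58 m/day.
Hydraulic gradient i = (332.48 − 314.61) / 2910 = 17.87 / 2910 = 0.006141.
Darcy flux q = K · i = 11.58 × 0.006141 = 0.07110 m/day.
Seepage velocity v = q / n_e = 0.07110 / 0.22 = 0.3232 m/day.
Travel time t = L / v = 2910 / 0.3232 = 9005 days = 24.65 years.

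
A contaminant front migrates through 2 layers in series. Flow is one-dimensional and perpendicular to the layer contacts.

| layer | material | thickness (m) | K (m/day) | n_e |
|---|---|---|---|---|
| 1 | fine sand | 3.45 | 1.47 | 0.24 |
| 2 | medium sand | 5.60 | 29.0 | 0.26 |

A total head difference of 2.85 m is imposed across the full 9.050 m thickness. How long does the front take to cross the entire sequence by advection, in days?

2.04

With flow normal to the layers, continuity requires the same specific discharge q through every layer.
Σ(b_i/K_i) = 3.45/1.47 + 5.60/29.0 = 2.540 d.
q = Δh / Σ(b_i/K_i) = 2.85 / 2.540 = 1.122 m/day.
In each layer the seepage velocity is v_i = q/n_i, so the layer transit time is t_i = b_i·n_i / q:
  layer 1 (fine sand): t_1 = 3.45 × 0.24 / 1.122 = 0.7379 d
  layer 2 (medium sand): t_2 = 5.60 × 0.26 / 1.122 = 1.298 d
Total t = Σ t_i = 2.036 days.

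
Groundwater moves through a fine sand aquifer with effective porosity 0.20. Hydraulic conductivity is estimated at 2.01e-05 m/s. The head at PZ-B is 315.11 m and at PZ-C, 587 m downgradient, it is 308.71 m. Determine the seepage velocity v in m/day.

0.0947

Convert K: 2.01e-05 m/s × 86400 = 1.737 m/day.
Hydraulic gradient i = (315.11 − 308.71) / 587 = 6.4 / 587 = 0.01090.
Darcy flux q = K · i = 1.737 × 0.01090 = 0.01893 m/day.
Seepage velocity v = q / n_e = 0.01893 / 0.20 = 0.09467 m/day.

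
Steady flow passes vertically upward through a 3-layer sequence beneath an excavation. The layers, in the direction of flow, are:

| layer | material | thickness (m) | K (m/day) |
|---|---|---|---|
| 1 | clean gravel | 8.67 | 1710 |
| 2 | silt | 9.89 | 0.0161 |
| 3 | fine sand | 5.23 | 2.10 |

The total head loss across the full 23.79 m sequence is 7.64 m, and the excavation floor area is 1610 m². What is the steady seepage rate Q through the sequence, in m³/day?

Flow is perpendicular to layering, so the layers act in series and the equivalent K is the thickness-weighted harmonic mean.
Total thickness L = 8.67 + 9.89 + 5.23 = 23.79 m.
Σ(b_i/K_i) = 8.67/1710 + 9.89/0.0161 + 5.23/2.10 = 616.8 d.
K_eq = L / Σ(b_i/K_i) = 23.79 / 616.8 = 0.03857 m/day.
Q = K_eq · A · (Δh/L) = 0.03857 × 1610 × (7.64/23.79) = 19.94 m³/day.

19.9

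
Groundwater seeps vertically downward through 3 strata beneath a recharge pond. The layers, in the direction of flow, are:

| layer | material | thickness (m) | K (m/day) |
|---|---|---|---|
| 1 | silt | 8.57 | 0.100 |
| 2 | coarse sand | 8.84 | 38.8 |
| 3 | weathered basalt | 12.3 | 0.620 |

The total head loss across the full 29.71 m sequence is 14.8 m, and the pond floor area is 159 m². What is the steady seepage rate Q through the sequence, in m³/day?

22.2

Flow is perpendicular to layering, so the layers act in series and the equivalent K is the thickness-weighted harmonic mean.
Total thickness L = 8.57 + 8.84 + 12.3 = 29.71 m.
Σ(b_i/K_i) = 8.57/0.100 + 8.84/38.8 + 12.3/0.620 = 105.8 d.
K_eq = L / Σ(b_i/K_i) = 29.71 / 105.8 = 0.2809 m/day.
Q = K_eq · A · (Δh/L) = 0.2809 × 159 × (14.8/29.71) = 22.25 m³/day.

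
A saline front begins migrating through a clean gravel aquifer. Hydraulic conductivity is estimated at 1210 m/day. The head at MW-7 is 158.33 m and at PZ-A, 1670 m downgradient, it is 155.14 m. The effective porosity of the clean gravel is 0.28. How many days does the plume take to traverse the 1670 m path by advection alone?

Hydraulic gradient i = (158.33 − 155.14) / 1670 = 3.19 / 1670 = 0.001910.
Darcy flux q = K · i = 1210 × 0.001910 = 2.311 m/day.
Seepage velocity v = q / n_e = 2.311 / 0.28 = 8.255 m/day.
Travel time t = L / v = 1670 / 8.255 = 202.3 days.

202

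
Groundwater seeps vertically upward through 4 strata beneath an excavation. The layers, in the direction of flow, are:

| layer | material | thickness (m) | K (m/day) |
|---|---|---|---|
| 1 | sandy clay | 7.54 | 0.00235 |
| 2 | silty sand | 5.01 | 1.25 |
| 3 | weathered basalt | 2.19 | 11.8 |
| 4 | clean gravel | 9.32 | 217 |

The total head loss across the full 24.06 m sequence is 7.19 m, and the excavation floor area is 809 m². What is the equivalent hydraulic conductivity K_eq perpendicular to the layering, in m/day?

Flow is perpendicular to layering, so the layers act in series and the equivalent K is the thickness-weighted harmonic mean.
Total thickness L = 7.54 + 5.01 + 2.19 + 9.32 = 24.06 m.
Σ(b_i/K_i) = 7.54/0.00235 + 5.01/1.25 + 2.19/11.8 + 9.32/217 = 3213 d.
K_eq = L / Σ(b_i/K_i) = 24.06 / 3213 = 0.007489 m/day.

0.00749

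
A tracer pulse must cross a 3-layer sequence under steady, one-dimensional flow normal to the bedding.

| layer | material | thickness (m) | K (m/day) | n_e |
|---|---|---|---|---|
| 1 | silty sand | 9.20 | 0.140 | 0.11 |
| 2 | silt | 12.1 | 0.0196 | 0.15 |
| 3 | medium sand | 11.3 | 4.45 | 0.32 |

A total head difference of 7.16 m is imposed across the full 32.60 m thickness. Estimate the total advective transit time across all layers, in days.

617

With flow normal to the layers, continuity requires the same specific discharge q through every layer.
Σ(b_i/K_i) = 9.20/0.140 + 12.1/0.0196 + 11.3/4.45 = 685.6 d.
q = Δh / Σ(b_i/K_i) = 7.16 / 685.6 = 0.01044 m/day.
In each layer the seepage velocity is v_i = q/n_i, so the layer transit time is t_i = b_i·n_i / q:
  layer 1 (silty sand): t_1 = 9.20 × 0.11 / 0.01044 = 96.90 d
  layer 2 (silt): t_2 = 12.1 × 0.15 / 0.01044 = 173.8 d
  layer 3 (medium sand): t_3 = 11.3 × 0.32 / 0.01044 = 346.2 d
Total t = Σ t_i = 616.9 days.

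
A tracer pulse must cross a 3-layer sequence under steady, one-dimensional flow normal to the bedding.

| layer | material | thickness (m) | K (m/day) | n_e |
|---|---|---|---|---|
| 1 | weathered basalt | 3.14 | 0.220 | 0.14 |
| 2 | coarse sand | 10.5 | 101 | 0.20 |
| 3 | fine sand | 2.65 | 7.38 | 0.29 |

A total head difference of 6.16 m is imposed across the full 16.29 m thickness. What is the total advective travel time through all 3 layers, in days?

With flow normal to the layers, continuity requires the same specific discharge q through every layer.
Σ(b_i/K_i) = 3.14/0.220 + 10.5/101 + 2.65/7.38 = 14.74 d.
q = Δh / Σ(b_i/K_i) = 6.16 / 14.74 = 0.4180 m/day.
In each layer the seepage velocity is v_i = q/n_i, so the layer transit time is t_i = b_i·n_i / q:
  layer 1 (weathered basalt): t_1 = 3.14 × 0.14 / 0.4180 = 1.052 d
  layer 2 (coarse sand): t_2 = 10.5 × 0.20 / 0.4180 = 5.024 d
  layer 3 (fine sand): t_3 = 2.65 × 0.29 / 0.4180 = 1.838 d
Total t = Σ t_i = 7.914 days.

7.91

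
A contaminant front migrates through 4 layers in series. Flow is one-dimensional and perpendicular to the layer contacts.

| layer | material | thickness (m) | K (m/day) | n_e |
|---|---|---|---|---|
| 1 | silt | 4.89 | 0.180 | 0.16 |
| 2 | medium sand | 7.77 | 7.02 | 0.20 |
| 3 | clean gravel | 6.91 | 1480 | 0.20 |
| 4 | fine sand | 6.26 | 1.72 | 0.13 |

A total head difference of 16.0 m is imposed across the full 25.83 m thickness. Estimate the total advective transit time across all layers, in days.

With flow normal to the layers, continuity requires the same specific discharge q through every layer.
Σ(b_i/K_i) = 4.89/0.180 + 7.77/7.02 + 6.91/1480 + 6.26/1.72 = 31.92 d.
q = Δh / Σ(b_i/K_i) = 16.0 / 31.92 = 0.5013 m/day.
In each layer the seepage velocity is v_i = q/n_i, so the layer transit time is t_i = b_i·n_i / q:
  layer 1 (silt): t_1 = 4.89 × 0.16 / 0.5013 = 1.561 d
  layer 2 (medium sand): t_2 = 7.77 × 0.20 / 0.5013 = 3.100 d
  layer 3 (clean gravel): t_3 = 6.91 × 0.20 / 0.5013 = 2.757 d
  layer 4 (fine sand): t_4 = 6.26 × 0.13 / 0.5013 = 1.623 d
Total t = Σ t_i = 9.041 days.

9.04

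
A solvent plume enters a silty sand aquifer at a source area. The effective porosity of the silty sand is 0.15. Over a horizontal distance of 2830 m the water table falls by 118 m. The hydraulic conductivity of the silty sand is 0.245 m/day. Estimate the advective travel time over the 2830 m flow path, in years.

Hydraulic gradient i = Δh / L = 118 / 2830 = 0.04170.
Darcy flux q = K · i = 0.2450 × 0.04170 = 0.01022 m/day.
Seepage velocity v = q / n_e = 0.01022 / 0.15 = 0.06810 m/day.
Travel time t = L / v = 2830 / 0.06810 = 41554 days = 113.8 years.

114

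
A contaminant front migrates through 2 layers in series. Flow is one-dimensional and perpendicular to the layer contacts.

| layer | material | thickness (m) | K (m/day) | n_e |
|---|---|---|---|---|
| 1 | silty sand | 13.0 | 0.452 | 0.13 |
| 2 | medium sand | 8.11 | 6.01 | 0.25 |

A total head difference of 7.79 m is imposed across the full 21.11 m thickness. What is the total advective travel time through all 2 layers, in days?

14.4

With flow normal to the layers, continuity requires the same specific discharge q through every layer.
Σ(b_i/K_i) = 13.0/0.452 + 8.11/6.01 = 30.11 d.
q = Δh / Σ(b_i/K_i) = 7.79 / 30.11 = 0.2587 m/day.
In each layer the seepage velocity is v_i = q/n_i, so the layer transit time is t_i = b_i·n_i / q:
  layer 1 (silty sand): t_1 = 13.0 × 0.13 / 0.2587 = 6.532 d
  layer 2 (medium sand): t_2 = 8.11 × 0.25 / 0.2587 = 7.837 d
Total t = Σ t_i = 14.37 days.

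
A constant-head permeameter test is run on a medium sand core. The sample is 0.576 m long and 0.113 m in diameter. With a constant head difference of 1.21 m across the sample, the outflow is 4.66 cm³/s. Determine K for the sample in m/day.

19.1

Cross-sectional area A = π·(d/2)² = π × (0.113/2)² = 0.01003 m².
Convert discharge: 4.66 cm³/s = 4.660e-06 m³/s.
Darcy's law rearranged: K = Q·L / (A·Δh) = 4.660e-06 × 0.576 / (0.01003 × 1.21) = 0.0002212 m/s = 19.11 m/day.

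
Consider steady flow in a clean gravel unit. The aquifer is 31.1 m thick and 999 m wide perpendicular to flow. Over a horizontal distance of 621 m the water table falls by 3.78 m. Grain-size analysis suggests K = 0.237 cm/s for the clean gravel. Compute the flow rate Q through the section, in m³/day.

Convert K: 0.237 cm/s × 864 = 204.8 m/day.
Cross-sectional area A = 999 × 31.1 = 31069 m².
Hydraulic gradient i = Δh / L = 3.78 / 621 = 0.006087.
Darcy's law: Q = K · A · i = 204.8 × 31069 × 0.006087 = 38725 m³/day.

38700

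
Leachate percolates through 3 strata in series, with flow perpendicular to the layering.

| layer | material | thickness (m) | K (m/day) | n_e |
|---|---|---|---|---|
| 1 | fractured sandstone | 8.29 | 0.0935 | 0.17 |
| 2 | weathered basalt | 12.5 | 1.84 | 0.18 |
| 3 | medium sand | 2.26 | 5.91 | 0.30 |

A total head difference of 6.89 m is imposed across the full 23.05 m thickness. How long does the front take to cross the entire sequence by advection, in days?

60.3

With flow normal to the layers, continuity requires the same specific discharge q through every layer.
Σ(b_i/K_i) = 8.29/0.0935 + 12.5/1.84 + 2.26/5.91 = 95.84 d.
q = Δh / Σ(b_i/K_i) = 6.89 / 95.84 = 0.07189 m/day.
In each layer the seepage velocity is v_i = q/n_i, so the layer transit time is t_i = b_i·n_i / q:
  layer 1 (fractured sandstone): t_1 = 8.29 × 0.17 / 0.07189 = 19.60 d
  layer 2 (weathered basalt): t_2 = 12.5 × 0.18 / 0.07189 = 31.30 d
  layer 3 (medium sand): t_3 = 2.26 × 0.30 / 0.07189 = 9.431 d
Total t = Σ t_i = 60.33 days.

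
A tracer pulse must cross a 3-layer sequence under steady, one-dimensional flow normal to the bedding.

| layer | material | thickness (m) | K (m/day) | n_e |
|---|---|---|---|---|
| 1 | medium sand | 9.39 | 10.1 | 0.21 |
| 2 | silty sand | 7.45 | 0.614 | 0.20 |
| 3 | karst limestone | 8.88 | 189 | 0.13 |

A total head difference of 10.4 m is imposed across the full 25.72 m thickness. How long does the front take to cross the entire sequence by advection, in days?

With flow normal to the layers, continuity requires the same specific discharge q through every layer.
Σ(b_i/K_i) = 9.39/10.1 + 7.45/0.614 + 8.88/189 = 13.11 d.
q = Δh / Σ(b_i/K_i) = 10.4 / 13.11 = 0.7933 m/day.
In each layer the seepage velocity is v_i = q/n_i, so the layer transit time is t_i = b_i·n_i / q:
  layer 1 (medium sand): t_1 = 9.39 × 0.21 / 0.7933 = 2.486 d
  layer 2 (silty sand): t_2 = 7.45 × 0.20 / 0.7933 = 1.878 d
  layer 3 (karst limestone): t_3 = 8.88 × 0.13 / 0.7933 = 1.455 d
Total t = Σ t_i = 5.819 days.

5.82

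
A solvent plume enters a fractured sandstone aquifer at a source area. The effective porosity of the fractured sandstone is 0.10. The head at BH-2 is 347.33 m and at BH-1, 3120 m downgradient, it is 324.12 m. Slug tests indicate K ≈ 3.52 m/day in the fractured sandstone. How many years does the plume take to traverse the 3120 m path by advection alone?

Hydraulic gradient i = (347.33 − 324.12) / 3120 = 23.21 / 3120 = 0.007439.
Darcy flux q = K · i = 3.520 × 0.007439 = 0.02619 m/day.
Seepage velocity v = q / n_e = 0.02619 / 0.10 = 0.2619 m/day.
Travel time t = L / v = 3120 / 0.2619 = 11915 days = 32.62 years.

32.6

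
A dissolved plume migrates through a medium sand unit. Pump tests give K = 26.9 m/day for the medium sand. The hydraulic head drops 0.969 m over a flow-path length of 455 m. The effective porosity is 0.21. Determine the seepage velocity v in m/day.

Hydraulic gradient i = Δh / L = 0.969 / 455 = 0.002130.
Darcy flux q = K · i = 26.90 × 0.002130 = 0.05729 m/day.
Seepage velocity v = q / n_e = 0.05729 / 0.21 = 0.2728 m/day.

0.273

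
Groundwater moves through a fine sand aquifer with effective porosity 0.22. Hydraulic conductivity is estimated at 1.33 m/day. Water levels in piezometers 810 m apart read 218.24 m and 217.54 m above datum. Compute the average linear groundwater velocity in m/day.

0.00522

Hydraulic gradient i = (218.24 − 217.54) / 810 = 0.7 / 810 = 0.0008642.
Darcy flux q = K · i = 1.330 × 0.0008642 = 0.001149 m/day.
Seepage velocity v = q / n_e = 0.001149 / 0.22 = 0.005224 m/day.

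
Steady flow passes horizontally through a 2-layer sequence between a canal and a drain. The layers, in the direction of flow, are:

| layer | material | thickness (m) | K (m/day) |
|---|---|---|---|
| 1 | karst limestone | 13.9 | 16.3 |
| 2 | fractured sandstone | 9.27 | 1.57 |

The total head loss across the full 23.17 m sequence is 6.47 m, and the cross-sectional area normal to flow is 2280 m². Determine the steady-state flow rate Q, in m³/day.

2180

Flow is perpendicular to layering, so the layers act in series and the equivalent K is the thickness-weighted harmonic mean.
Total thickness L = 13.9 + 9.27 = 23.17 m.
Σ(b_i/K_i) = 13.9/16.3 + 9.27/1.57 = 6.757 d.
K_eq = L / Σ(b_i/K_i) = 23.17 / 6.757 = 3.429 m/day.
Q = K_eq · A · (Δh/L) = 3.429 × 2280 × (6.47/23.17) = 2183 m³/day.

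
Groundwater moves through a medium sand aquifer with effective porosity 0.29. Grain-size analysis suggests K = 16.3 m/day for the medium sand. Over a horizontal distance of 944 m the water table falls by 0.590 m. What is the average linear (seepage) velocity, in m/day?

0.0351

Hydraulic gradient i = Δh / L = 0.590 / 944 = 0.0006250.
Darcy flux q = K · i = 16.30 × 0.0006250 = 0.01019 m/day.
Seepage velocity v = q / n_e = 0.01019 / 0.29 = 0.03513 m/day.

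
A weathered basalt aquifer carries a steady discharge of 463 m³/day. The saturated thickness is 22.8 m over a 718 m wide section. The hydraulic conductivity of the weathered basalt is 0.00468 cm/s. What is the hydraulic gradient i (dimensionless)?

Convert K: 0.00468 cm/s × 864 = 4.044 m/day.
Cross-sectional area A = 718 × 22.8 = 16370 m².
From Q = K·A·i, i = Q / (K·A) = 463 / (4.044 × 16370) = 0.006995.

0.00699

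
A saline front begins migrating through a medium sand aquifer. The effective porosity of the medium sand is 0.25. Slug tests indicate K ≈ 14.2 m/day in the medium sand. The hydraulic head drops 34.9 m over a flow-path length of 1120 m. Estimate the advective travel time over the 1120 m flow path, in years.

1.73

Hydraulic gradient i = Δh / L = 34.9 / 1120 = 0.03116.
Darcy flux q = K · i = 14.20 × 0.03116 = 0.4425 m/day.
Seepage velocity v = q / n_e = 0.4425 / 0.25 = 1.770 m/day.
Travel time t = L / v = 1120 / 1.770 = 632.8 days = 1.732 years.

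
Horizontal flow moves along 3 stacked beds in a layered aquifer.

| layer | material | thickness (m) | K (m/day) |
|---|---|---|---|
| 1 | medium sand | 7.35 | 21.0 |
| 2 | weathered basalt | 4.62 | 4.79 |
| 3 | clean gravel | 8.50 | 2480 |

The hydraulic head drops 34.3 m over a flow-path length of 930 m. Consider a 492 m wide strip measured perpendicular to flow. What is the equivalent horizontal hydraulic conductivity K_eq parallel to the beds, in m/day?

1040

Flow is parallel to layering, so each bed carries its own Darcy discharge and the transmissivities add.
Σ(K_i·b_i) = 21.0×7.35 + 4.79×4.62 + 2480×8.50 = 21256 m²/day.
Total thickness b = 20.47 m, so K_eq = Σ(K_i·b_i)/b = 1038 m/day.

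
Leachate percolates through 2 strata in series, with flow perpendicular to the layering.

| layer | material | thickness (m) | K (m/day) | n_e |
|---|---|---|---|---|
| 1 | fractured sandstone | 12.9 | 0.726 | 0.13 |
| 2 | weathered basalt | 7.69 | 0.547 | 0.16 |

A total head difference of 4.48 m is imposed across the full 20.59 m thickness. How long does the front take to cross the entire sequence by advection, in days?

20.7

With flow normal to the layers, continuity requires the same specific discharge q through every layer.
Σ(b_i/K_i) = 12.9/0.726 + 7.69/0.547 = 31.83 d.
q = Δh / Σ(b_i/K_i) = 4.48 / 31.83 = 0.1408 m/day.
In each layer the seepage velocity is v_i = q/n_i, so the layer transit time is t_i = b_i·n_i / q:
  layer 1 (fractured sandstone): t_1 = 12.9 × 0.13 / 0.1408 = 11.91 d
  layer 2 (weathered basalt): t_2 = 7.69 × 0.16 / 0.1408 = 8.741 d
Total t = Σ t_i = 20.65 days.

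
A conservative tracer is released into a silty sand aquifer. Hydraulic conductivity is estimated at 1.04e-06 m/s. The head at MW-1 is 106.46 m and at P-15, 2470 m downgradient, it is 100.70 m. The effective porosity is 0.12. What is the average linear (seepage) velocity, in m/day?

0.00175

Convert K: 1.04e-06 m/s × 86400 = 0.08986 m/day.
Hydraulic gradient i = (106.46 − 100.70) / 2470 = 5.76 / 2470 = 0.002332.
Darcy flux q = K · i = 0.08986 × 0.002332 = 0.0002095 m/day.
Seepage velocity v = q / n_e = 0.0002095 / 0.12 = 0.001746 m/day.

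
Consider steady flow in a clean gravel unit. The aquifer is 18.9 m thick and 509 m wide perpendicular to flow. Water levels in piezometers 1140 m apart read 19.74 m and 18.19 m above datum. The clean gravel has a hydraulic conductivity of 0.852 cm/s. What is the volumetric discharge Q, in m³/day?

9630

Convert K: 0.852 cm/s × 864 = 736.1 m/day.
Cross-sectional area A = 509 × 18.9 = 9620 m².
Hydraulic gradient i = (19.74 − 18.19) / 1140 = 1.55 / 1140 = 0.001360.
Darcy's law: Q = K · A · i = 736.1 × 9620 × 0.001360 = 9629 m³/day.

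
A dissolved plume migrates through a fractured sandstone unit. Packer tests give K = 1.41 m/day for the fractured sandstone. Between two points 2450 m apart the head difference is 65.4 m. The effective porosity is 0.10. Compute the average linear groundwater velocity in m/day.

Hydraulic gradient i = Δh / L = 65.4 / 2450 = 0.02669.
Darcy flux q = K · i = 1.410 × 0.02669 = 0.03764 m/day.
Seepage velocity v = q / n_e = 0.03764 / 0.10 = 0.3764 m/day.

0.376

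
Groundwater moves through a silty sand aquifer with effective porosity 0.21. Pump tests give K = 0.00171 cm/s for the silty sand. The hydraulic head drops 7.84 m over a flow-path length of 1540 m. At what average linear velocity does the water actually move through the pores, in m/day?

Convert K: 0.00171 cm/s × 864 = 1.477 m/day.
Hydraulic gradient i = Δh / L = 7.84 / 1540 = 0.005091.
Darcy flux q = K · i = 1.477 × 0.005091 = 0.007522 m/day.
Seepage velocity v = q / n_e = 0.007522 / 0.21 = 0.03582 m/day.

0.0358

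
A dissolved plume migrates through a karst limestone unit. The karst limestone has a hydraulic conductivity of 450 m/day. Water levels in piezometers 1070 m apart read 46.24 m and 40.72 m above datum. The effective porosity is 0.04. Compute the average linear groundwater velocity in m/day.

Hydraulic gradient i = (46.24 − 40.72) / 1070 = 5.52 / 1070 = 0.005159.
Darcy flux q = K · i = 450.0 × 0.005159 = 2.321 m/day.
Seepage velocity v = q / n_e = 2.321 / 0.04 = 58.04 m/day.

58.0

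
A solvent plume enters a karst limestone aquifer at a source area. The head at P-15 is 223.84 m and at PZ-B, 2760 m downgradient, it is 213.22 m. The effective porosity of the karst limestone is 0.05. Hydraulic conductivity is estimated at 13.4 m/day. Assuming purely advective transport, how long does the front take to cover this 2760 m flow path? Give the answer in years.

Hydraulic gradient i = (223.84 − 213.22) / 2760 = 10.62 / 2760 = 0.003848.
Darcy flux q = K · i = 13.40 × 0.003848 = 0.05156 m/day.
Seepage velocity v = q / n_e = 0.05156 / 0.05 = 1.031 m/day.
Travel time t = L / v = 2760 / 1.031 = 2676 days = 7.328 years.

7.33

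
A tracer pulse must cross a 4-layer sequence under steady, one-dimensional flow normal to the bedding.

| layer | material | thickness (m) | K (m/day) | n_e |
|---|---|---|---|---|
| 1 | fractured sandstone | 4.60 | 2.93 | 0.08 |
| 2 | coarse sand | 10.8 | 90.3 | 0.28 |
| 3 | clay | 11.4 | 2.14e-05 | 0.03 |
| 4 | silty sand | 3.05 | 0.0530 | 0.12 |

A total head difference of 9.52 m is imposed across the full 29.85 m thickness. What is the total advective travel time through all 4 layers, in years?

With flow normal to the layers, continuity requires the same specific discharge q through every layer.
Σ(b_i/K_i) = 4.60/2.93 + 10.8/90.3 + 11.4/2.14e-05 + 3.05/0.0530 = 5.328e+05 d.
q = Δh / Σ(b_i/K_i) = 9.52 / 5.328e+05 = 1.787e-05 m/day.
In each layer the seepage velocity is v_i = q/n_i, so the layer transit time is t_i = b_i·n_i / q:
  layer 1 (fractured sandstone): t_1 = 4.60 × 0.08 / 1.787e-05 = 20594 d
  layer 2 (coarse sand): t_2 = 10.8 × 0.28 / 1.787e-05 = 1.692e+05 d
  layer 3 (clay): t_3 = 11.4 × 0.03 / 1.787e-05 = 19139 d
  layer 4 (silty sand): t_4 = 3.05 × 0.12 / 1.787e-05 = 20483 d
Total t = Σ t_i = 2.294e+05 days = 628.2 years.

628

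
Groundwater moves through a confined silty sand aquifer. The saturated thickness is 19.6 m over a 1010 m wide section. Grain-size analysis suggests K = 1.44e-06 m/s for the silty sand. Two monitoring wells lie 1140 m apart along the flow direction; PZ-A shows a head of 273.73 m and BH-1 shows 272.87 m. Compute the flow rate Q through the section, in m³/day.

1.86

Convert K: 1.44e-06 m/s × 86400 = 0.1244 m/day.
Cross-sectional area A = 1010 × 19.6 = 19796 m².
Hydraulic gradient i = (273.73 − 272.87) / 1140 = 0.86 / 1140 = 0.0007544.
Darcy's law: Q = K · A · i = 0.1244 × 19796 × 0.0007544 = 1.858 m³/day.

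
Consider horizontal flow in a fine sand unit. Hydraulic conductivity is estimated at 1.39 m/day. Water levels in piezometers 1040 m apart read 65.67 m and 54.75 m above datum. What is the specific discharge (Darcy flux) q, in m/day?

Hydraulic gradient i = (65.67 − 54.75) / 1040 = 10.92 / 1040 = 0.01050.
Specific discharge q = K · i = 1.390 × 0.01050 = 0.01460 m/day.

0.0146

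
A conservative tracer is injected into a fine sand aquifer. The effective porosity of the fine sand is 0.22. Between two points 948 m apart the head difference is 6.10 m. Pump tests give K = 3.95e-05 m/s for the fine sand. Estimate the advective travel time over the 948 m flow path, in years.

Convert K: 3.95e-05 m/s × 86400 = 3.413 m/day.
Hydraulic gradient i = Δh / L = 6.10 / 948 = 0.006435.
Darcy flux q = K · i = 3.413 × 0.006435 = 0.02196 m/day.
Seepage velocity v = q / n_e = 0.02196 / 0.22 = 0.09982 m/day.
Travel time t = L / v = 948 / 0.09982 = 9497 days = 26.00 years.

26.0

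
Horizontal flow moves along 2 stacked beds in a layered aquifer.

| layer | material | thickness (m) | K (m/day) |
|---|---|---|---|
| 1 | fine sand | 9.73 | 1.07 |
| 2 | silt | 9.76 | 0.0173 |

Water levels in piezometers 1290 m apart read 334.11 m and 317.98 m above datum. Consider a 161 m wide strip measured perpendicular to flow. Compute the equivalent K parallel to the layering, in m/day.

Flow is parallel to layering, so each bed carries its own Darcy discharge and the transmissivities add.
Σ(K_i·b_i) = 1.07×9.73 + 0.0173×9.76 = 10.58 m²/day.
Total thickness b = 19.49 m, so K_eq = Σ(K_i·b_i)/b = 0.5428 m/day.

0.543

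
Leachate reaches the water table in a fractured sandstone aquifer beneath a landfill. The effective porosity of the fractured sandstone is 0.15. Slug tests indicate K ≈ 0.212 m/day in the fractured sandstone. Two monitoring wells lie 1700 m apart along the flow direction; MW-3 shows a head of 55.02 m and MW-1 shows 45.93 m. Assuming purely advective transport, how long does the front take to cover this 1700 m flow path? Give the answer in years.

616

Hydraulic gradient i = (55.02 − 45.93) / 1700 = 9.09 / 1700 = 0.005347.
Darcy flux q = K · i = 0.2120 × 0.005347 = 0.001134 m/day.
Seepage velocity v = q / n_e = 0.001134 / 0.15 = 0.007557 m/day.
Travel time t = L / v = 1700 / 0.007557 = 2.250e+05 days = 615.9 years.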